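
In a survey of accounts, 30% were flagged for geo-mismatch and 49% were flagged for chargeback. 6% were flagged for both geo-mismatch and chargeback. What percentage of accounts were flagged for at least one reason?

Inclusion–exclusion gives
P(at least one) = 30 + 49 − 6 = 73%

73%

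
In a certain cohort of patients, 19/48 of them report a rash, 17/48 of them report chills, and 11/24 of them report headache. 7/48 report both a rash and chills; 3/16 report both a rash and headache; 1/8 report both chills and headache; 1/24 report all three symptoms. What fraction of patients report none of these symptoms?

5/24

By inclusion–exclusion:
P(union) = 19/48 + 17/48 + 11/24 − 7/48 − 3/16 − 1/8 + 1/24 = 19/24
P(none) = 1 − 19/24 = 5/24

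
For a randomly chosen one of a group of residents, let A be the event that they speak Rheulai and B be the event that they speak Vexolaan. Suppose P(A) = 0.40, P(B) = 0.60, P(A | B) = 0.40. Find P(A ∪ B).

0.76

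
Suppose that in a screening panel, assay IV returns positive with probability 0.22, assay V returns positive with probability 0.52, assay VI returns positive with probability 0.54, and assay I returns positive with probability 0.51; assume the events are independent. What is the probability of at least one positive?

P(none) = (1 − 0.22) × (1 − 0.52) × (1 − 0.54) × (1 − 0.51) = 0.78 × 0.48 × 0.46 × 0.49 = 0.08438976
P(at least one) = 1 − 0.08438976 = 0.91561024

0.91561024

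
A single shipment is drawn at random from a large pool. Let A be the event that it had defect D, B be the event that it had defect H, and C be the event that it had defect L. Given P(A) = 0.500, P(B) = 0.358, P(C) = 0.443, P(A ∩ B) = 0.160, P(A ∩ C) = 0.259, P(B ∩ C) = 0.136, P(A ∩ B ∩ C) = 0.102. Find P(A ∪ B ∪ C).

P(A ∪ B ∪ C) = 0.500 + 0.358 + 0.443 − 0.160 − 0.259 − 0.136 + 0.102 = 0.848

0.848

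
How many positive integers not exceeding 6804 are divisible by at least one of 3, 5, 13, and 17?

3651

2268 + 1360 + 523 + 400 − 453 − 174 − 133 − 104 − 80 − 30 + 34 + 26 + 10 + 6 − 2 = 3651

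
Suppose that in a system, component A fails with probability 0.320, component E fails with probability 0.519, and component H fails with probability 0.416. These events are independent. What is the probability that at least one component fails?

P(none) = (1 − 0.320) × (1 − 0.519) × (1 − 0.416) = 0.680 × 0.481 × 0.584 = 0.19101472
P(at least one) = 1 − 0.19101472 = 0.80898528

0.80898528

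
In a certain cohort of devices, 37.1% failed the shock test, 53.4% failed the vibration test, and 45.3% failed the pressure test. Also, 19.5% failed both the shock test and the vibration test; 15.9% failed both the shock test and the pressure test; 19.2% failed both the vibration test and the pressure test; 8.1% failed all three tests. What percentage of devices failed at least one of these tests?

Inclusion–exclusion gives
P(≥1) = 37.1 + 53.4 + 45.3 − 19.5 − 15.9 − 19.2 + 8.1 = 89.3%

89.3%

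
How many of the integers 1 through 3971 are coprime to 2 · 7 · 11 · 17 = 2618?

Using inclusion–exclusion:
⌊3971/2⌋ + ⌊3971/7⌋ + ⌊3971/11⌋ + ⌊3971/17⌋ − ⌊3971/14⌋ − ⌊3971/22⌋ − ⌊3971/34⌋ − ⌊3971/77⌋ − ⌊3971/119⌋ − ⌊3971/187⌋ + ⌊3971/154⌋ + ⌊3971/238⌋ + ⌊3971/374⌋ + ⌊3971/1309⌋ − ⌊3971/2618⌋ = 1985 + 567 + 361 + 233 − 283 − 180 − 116 − 51 − 33 − 21 + 25 + 16 + 10 + 3 − 1 = 2515
3971 − 2515 = 1456

1456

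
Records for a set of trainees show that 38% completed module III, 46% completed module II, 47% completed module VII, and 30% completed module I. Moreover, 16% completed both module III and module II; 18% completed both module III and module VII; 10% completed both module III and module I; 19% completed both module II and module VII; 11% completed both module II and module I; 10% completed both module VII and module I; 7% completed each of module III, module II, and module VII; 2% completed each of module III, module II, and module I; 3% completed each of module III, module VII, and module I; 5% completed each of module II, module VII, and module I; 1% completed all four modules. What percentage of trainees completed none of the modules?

7%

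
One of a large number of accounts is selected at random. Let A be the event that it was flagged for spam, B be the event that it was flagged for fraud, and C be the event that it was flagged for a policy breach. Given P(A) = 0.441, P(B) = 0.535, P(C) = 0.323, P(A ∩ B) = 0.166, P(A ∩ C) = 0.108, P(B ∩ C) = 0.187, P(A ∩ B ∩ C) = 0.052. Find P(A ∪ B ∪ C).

Using inclusion–exclusion:
P(A ∪ B ∪ C) = 0.441 + 0.535 + 0.323 − 0.166 − 0.108 − 0.187 + 0.052 = 0.890

0.890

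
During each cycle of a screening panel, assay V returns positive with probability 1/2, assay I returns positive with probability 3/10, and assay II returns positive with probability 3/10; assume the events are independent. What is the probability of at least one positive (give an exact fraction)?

151/200

P(none) = (1 − 1/2) × (1 − 3/10) × (1 − 3/10) = 1/2 × 7/10 × 7/10 = 49/200
P(at least one) = 1 − 49/200 = 151/200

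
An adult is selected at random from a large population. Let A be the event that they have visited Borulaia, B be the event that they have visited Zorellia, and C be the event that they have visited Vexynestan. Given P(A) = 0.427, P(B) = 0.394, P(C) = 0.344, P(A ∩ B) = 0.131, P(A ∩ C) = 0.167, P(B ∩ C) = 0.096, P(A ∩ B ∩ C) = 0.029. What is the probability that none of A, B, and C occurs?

0.200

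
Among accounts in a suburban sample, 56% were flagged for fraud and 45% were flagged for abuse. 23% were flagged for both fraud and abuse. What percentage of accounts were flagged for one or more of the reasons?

Apply inclusion-exclusion:
P(≥1) = 56 + 45 − 23 = 78%

78%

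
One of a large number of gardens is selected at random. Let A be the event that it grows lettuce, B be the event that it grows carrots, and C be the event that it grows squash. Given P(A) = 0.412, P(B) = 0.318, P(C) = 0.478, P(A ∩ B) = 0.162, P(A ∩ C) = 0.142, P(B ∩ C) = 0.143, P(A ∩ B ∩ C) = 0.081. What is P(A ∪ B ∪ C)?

0.842

Using inclusion–exclusion:
P(A ∪ B ∪ C) = 0.412 + 0.318 + 0.478 − 0.162 − 0.142 − 0.143 + 0.081 = 0.842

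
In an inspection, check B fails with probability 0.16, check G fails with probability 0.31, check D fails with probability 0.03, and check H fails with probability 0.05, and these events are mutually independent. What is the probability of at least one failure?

0.4658986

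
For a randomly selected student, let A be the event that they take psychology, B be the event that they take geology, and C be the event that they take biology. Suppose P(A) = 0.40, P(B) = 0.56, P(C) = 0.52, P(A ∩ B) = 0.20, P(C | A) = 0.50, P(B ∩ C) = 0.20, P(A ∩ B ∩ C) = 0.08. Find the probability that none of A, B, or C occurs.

0.04

P(A ∩ C) = P(A)·P(C|A) = 0.40 × 0.50 = 0.20
P(A ∪ B ∪ C) = 0.40 + 0.56 + 0.52 − 0.20 − 0.20 − 0.20 + 0.08 = 0.96
P(none) = 1 − 0.96 = 0.04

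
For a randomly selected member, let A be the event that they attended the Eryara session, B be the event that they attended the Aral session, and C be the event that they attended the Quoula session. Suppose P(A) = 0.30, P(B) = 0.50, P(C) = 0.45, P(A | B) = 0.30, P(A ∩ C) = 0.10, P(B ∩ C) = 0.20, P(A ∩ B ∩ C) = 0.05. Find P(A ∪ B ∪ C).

0.85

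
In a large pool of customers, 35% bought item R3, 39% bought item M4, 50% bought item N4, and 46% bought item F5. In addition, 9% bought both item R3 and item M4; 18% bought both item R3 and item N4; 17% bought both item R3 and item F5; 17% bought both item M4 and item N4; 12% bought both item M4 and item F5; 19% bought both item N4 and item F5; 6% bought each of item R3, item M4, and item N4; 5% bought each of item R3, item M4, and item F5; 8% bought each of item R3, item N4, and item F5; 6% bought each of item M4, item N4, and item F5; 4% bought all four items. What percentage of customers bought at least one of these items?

99%

Inclusion–exclusion gives
P(union) = 35 + 39 + 50 + 46 − 9 − 18 − 17 − 17 − 12 − 19 + 6 + 5 + 8 + 6 − 4 = 99%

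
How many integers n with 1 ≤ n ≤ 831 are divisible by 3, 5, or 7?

⌊831/3⌋ + ⌊831/5⌋ + ⌊831/7⌋ − ⌊831/15⌋ − ⌊831/21⌋ − ⌊831/35⌋ + ⌊831/105⌋ = 277 + 166 + 118 − 55 − 39 − 23 + 7 = 451

451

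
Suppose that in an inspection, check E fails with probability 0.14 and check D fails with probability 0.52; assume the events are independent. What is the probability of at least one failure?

Since the events are independent, P(none) is the product of the individual non-occurrence probabilities.
P(none) = (1 − 0.14) × (1 − 0.52) = 0.86 × 0.48 = 0.4128
P(at least one) = 1 − 0.4128 = 0.5872

0.5872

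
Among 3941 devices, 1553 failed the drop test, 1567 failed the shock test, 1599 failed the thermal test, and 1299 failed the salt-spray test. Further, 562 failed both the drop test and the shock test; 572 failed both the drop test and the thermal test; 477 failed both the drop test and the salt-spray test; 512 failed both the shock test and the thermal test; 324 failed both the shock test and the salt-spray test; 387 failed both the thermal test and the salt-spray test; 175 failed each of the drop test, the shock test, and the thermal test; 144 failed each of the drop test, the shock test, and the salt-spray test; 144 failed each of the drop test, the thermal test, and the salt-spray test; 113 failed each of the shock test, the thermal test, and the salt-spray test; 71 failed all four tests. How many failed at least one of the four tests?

Inclusion–exclusion gives
|union| = 1553 + 1567 + 1599 + 1299 − 562 − 572 − 477 − 512 − 324 − 387 + 175 + 144 + 144 + 113 − 71 = 3689

3689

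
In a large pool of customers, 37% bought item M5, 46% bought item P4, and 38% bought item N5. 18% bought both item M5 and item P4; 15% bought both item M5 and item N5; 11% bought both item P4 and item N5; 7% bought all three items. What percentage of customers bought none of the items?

16%

P(at least one) = 37 + 46 + 38 − 18 − 15 − 11 + 7 = 84%
P(none) = 100% − 84% = 16%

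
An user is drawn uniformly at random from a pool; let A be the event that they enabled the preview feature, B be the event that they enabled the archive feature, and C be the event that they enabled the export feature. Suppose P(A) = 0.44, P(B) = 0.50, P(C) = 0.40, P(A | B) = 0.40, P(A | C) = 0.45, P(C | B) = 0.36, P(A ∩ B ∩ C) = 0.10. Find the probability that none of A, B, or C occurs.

P(A ∩ B) = P(B)·P(A|B) = 0.50 × 0.40 = 0.20
P(A ∩ C) = P(C)·P(A|C) = 0.40 × 0.45 = 0.18
P(B ∩ C) = P(B)·P(C|B) = 0.50 × 0.36 = 0.18
P(A ∪ B ∪ C) = 0.44 + 0.50 + 0.40 − 0.20 − 0.18 − 0.18 + 0.10 = 0.88
P(none) = 1 − 0.88 = 0.12

0.12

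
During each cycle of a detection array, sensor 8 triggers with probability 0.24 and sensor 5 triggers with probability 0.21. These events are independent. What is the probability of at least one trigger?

0.3996

P(none) = (1 − 0.24) × (1 − 0.21) = 0.76 × 0.79 = 0.6004
P(at least one) = 1 − 0.6004 = 0.3996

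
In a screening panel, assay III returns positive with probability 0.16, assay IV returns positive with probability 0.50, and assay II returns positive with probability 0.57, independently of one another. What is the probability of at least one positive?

0.8194

Since the events are independent, P(none) is the product of the individual non-occurrence probabilities.
P(none) = (1 − 0.16) × (1 − 0.50) × (1 − 0.57) = 0.84 × 0.50 × 0.43 = 0.1806
P(at least one) = 1 − 0.1806 = 0.8194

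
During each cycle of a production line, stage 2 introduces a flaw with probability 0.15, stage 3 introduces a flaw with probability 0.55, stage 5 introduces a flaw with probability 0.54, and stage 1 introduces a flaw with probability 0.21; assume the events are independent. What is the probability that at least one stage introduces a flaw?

0.8609995

P(none) = (1 − 0.15) × (1 − 0.55) × (1 − 0.54) × (1 − 0.21) = 0.85 × 0.45 × 0.46 × 0.79 = 0.1390005
P(at least one) = 1 − 0.1390005 = 0.8609995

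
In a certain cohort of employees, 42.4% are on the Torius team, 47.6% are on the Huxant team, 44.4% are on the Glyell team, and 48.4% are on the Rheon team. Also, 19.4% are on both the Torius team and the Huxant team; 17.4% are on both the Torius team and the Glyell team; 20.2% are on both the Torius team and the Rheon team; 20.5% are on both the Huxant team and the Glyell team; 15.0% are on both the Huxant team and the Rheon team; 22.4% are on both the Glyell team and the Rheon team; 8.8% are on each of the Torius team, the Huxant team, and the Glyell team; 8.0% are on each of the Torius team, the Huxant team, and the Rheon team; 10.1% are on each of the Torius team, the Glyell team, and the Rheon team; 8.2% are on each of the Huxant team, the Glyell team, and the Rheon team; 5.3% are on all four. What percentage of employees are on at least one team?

Inclusion–exclusion gives
P(union) = 42.4 + 47.6 + 44.4 + 48.4 − 19.4 − 17.4 − 20.2 − 20.5 − 15.0 − 22.4 + 8.8 + 8.0 + 10.1 + 8.2 − 5.3 = 97.7%

97.7%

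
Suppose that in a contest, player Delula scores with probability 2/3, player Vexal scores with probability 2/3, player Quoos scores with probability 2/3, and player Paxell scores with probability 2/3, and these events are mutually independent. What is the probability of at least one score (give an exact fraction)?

Since the events are independent, P(none) is the product of the individual non-occurrence probabilities.
P(none) = (1 − 2/3) × (1 − 2/3) × (1 − 2/3) × (1 − 2/3) = 1/3 × 1/3 × 1/3 × 1/3 = 1/81
P(at least one) = 1 − 1/81 = 80/81

80/81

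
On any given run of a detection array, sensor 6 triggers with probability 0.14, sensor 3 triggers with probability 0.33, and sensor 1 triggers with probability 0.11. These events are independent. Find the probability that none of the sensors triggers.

0.512818

P(none) = (1 − 0.14) × (1 − 0.33) × (1 − 0.11) = 0.86 × 0.67 × 0.89 = 0.512818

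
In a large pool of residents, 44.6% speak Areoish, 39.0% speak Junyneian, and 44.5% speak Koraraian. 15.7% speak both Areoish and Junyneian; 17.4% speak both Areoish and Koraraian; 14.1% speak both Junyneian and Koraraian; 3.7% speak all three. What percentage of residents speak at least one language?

84.6%

Using inclusion–exclusion:
P(≥1) = 44.6 + 39.0 + 44.5 − 15.7 − 17.4 − 14.1 + 3.7 = 84.6%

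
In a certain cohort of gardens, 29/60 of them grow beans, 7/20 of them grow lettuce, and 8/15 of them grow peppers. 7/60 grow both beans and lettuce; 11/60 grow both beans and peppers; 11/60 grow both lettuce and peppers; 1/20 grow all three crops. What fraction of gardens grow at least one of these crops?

Apply inclusion-exclusion:
P(at least one) = 29/60 + 7/20 + 8/15 − 7/60 − 11/60 − 11/60 + 1/20 = 14/15

14/15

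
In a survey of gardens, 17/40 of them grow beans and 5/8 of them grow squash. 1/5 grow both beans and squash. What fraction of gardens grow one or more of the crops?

Apply inclusion-exclusion:
P(union) = 17/40 + 5/8 − 1/5 = 17/20

17/20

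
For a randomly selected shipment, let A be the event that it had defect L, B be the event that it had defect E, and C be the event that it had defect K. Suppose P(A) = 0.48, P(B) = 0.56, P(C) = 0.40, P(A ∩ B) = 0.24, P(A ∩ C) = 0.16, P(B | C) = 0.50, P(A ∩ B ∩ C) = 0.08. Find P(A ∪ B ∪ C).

0.92

P(B ∩ C) = P(C)·P(B|C) = 0.40 × 0.50 = 0.20
Apply inclusion-exclusion:
P(A ∪ B ∪ C) = 0.48 + 0.56 + 0.40 − 0.24 − 0.16 − 0.20 + 0.08 = 0.92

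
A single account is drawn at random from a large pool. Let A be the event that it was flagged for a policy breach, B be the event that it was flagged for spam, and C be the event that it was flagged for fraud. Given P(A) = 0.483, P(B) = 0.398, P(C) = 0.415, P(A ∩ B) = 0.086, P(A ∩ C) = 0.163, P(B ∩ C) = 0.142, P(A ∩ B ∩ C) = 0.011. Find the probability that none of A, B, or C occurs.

0.084

P(A ∪ B ∪ C) = 0.483 + 0.398 + 0.415 − 0.086 − 0.163 − 0.142 + 0.011 = 0.916
P(none) = 1 − 0.916 = 0.084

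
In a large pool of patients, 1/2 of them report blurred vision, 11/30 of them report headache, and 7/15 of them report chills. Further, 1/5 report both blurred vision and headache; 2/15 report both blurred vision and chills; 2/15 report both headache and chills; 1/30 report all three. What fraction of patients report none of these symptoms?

By inclusion–exclusion:
P(union) = 1/2 + 11/30 + 7/15 − 1/5 − 2/15 − 2/15 + 1/30 = 9/10
P(none) = 1 − 9/10 = 1/10

1/10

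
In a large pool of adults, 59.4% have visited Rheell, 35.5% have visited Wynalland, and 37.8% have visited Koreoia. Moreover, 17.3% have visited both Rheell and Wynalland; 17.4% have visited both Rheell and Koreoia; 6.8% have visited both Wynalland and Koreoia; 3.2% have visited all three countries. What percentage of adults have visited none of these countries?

Inclusion–exclusion gives
P(union) = 59.4 + 35.5 + 37.8 − 17.3 − 17.4 − 6.8 + 3.2 = 94.4%
P(none) = 100% − 94.4% = 5.6%

5.6%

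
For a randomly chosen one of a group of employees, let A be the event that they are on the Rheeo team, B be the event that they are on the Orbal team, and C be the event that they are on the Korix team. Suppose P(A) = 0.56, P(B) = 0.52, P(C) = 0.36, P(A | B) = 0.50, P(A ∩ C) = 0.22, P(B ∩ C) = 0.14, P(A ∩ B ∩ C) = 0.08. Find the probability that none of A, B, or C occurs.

P(A ∩ B) = P(B)·P(A|B) = 0.52 × 0.50 = 0.26
Inclusion–exclusion gives
P(A ∪ B ∪ C) = 0.56 + 0.52 + 0.36 − 0.26 − 0.22 − 0.14 + 0.08 = 0.90
P(none) = 1 − 0.90 = 0.10

0.10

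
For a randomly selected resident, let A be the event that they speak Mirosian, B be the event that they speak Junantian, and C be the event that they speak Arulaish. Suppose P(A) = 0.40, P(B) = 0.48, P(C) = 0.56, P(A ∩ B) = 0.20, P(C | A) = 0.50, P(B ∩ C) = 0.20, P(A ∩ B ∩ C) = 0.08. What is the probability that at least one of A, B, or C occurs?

P(A ∩ C) = P(A)·P(C|A) = 0.40 × 0.50 = 0.20
P(A ∪ B ∪ C) = 0.40 + 0.48 + 0.56 − 0.20 − 0.20 − 0.20 + 0.08 = 0.92

0.92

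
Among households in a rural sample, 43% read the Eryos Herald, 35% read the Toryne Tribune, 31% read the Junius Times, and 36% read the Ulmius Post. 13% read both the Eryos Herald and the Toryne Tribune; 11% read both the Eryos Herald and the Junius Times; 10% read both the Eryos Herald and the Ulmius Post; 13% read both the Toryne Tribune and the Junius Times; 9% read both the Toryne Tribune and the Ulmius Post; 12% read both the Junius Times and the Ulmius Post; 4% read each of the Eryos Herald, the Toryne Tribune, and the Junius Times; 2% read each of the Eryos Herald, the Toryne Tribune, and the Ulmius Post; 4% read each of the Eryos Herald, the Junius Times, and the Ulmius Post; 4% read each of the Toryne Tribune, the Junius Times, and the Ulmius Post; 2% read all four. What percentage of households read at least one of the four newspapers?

Apply inclusion-exclusion:
P(≥1) = 43 + 35 + 31 + 36 − 13 − 11 − 10 − 13 − 9 − 12 + 4 + 2 + 4 + 4 − 2 = 89%

89%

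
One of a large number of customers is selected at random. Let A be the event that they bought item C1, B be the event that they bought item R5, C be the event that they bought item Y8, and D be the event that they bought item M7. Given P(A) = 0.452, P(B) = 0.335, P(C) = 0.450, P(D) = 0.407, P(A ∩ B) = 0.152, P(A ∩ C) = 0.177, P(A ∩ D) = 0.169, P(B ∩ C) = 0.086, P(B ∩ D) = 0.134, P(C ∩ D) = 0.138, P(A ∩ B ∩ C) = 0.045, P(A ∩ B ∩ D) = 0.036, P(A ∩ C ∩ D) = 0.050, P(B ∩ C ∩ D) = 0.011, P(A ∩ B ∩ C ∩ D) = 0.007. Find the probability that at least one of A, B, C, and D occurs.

0.923

P(A ∪ B ∪ C ∪ D) = 0.452 + 0.335 + 0.450 + 0.407 − 0.152 − 0.177 − 0.169 − 0.086 − 0.134 − 0.138 + 0.045 + 0.036 + 0.050 + 0.011 − 0.007 = 0.923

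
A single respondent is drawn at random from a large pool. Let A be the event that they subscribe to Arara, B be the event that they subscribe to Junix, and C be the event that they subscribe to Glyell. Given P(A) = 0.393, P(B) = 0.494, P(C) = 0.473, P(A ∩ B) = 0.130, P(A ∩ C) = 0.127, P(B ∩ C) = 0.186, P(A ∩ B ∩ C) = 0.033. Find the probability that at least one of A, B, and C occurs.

0.950

P(A ∪ B ∪ C) = 0.393 + 0.494 + 0.473 − 0.130 − 0.127 − 0.186 + 0.033 = 0.950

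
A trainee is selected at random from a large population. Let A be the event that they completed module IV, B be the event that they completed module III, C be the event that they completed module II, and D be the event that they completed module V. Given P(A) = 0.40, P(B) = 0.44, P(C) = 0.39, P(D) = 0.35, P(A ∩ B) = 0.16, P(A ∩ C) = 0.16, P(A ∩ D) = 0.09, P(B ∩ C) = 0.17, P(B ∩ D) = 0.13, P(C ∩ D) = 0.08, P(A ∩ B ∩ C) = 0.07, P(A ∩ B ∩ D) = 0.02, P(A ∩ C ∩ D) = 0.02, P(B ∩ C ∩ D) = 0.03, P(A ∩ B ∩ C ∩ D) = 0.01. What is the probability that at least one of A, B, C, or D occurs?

0.92

P(A ∪ B ∪ C ∪ D) = 0.40 + 0.44 + 0.39 + 0.35 − 0.16 − 0.16 − 0.09 − 0.17 − 0.13 − 0.08 + 0.07 + 0.02 + 0.02 + 0.03 − 0.01 = 0.92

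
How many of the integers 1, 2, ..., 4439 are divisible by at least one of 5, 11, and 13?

1458

Inclusion–exclusion gives
floor(4439/5) + floor(4439/11) + floor(4439/13) − floor(4439/55) − floor(4439/65) − floor(4439/143) + floor(4439/715) = 887 + 403 + 341 − 80 − 68 − 31 + 6 = 1458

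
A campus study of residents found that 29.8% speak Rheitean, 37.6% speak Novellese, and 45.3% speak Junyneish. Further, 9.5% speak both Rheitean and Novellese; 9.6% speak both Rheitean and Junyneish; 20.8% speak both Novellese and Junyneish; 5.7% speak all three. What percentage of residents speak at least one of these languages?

78.5%

P(at least one) = 29.8 + 37.6 + 45.3 − 9.5 − 9.6 − 20.8 + 5.7 = 78.5%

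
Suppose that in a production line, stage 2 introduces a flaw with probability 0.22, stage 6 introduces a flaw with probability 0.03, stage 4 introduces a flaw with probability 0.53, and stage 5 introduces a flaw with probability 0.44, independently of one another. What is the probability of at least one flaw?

P(none) = (1 − 0.22) × (1 − 0.03) × (1 − 0.53) × (1 − 0.44) = 0.78 × 0.97 × 0.47 × 0.56 = 0.19913712
P(at least one) = 1 − 0.19913712 = 0.80086288

0.80086288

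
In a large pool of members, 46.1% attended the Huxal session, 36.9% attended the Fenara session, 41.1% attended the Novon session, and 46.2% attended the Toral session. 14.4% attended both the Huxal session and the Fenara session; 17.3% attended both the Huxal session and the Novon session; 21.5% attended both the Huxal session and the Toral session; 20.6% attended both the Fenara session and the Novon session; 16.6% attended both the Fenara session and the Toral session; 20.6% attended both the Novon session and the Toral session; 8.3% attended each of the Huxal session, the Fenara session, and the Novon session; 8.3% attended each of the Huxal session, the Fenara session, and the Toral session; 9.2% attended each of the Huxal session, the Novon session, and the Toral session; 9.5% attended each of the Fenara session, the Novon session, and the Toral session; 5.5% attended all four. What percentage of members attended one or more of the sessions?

89.1%

Using inclusion–exclusion:
P(at least one) = 46.1 + 36.9 + 41.1 + 46.2 − 14.4 − 17.3 − 21.5 − 20.6 − 16.6 − 20.6 + 8.3 + 8.3 + 9.2 + 9.5 − 5.5 = 89.1%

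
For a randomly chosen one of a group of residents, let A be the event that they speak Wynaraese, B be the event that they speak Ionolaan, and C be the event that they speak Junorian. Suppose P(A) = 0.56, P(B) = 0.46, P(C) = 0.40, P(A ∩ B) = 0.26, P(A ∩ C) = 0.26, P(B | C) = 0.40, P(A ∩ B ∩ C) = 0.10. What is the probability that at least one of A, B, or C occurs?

P(B ∩ C) = P(C)·P(B|C) = 0.40 × 0.40 = 0.16
P(A ∪ B ∪ C) = 0.56 + 0.46 + 0.40 − 0.26 − 0.26 − 0.16 + 0.10 = 0.84

0.84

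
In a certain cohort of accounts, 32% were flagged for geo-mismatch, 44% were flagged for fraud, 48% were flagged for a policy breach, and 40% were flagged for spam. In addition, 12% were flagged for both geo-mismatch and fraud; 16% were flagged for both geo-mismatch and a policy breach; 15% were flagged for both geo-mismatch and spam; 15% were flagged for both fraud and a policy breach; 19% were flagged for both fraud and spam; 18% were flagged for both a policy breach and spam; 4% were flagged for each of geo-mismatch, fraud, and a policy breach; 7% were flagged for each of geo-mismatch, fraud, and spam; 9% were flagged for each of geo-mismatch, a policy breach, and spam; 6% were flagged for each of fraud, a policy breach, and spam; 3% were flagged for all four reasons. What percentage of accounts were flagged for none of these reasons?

By inclusion–exclusion:
P(union) = 32 + 44 + 48 + 40 − 12 − 16 − 15 − 15 − 19 − 18 + 4 + 7 + 9 + 6 − 3 = 92%
P(none) = 100% − 92% = 8%

8%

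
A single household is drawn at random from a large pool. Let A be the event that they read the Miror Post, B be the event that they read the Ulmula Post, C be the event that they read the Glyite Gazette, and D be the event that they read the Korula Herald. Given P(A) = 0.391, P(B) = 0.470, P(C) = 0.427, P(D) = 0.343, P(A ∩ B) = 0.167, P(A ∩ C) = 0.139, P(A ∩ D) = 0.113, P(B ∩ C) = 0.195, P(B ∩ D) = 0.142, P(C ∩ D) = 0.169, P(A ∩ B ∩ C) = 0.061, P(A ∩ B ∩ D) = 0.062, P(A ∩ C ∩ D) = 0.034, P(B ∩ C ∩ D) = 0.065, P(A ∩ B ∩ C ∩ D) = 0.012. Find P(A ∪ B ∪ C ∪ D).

0.916

Using inclusion–exclusion:
P(A ∪ B ∪ C ∪ D) = 0.391 + 0.470 + 0.427 + 0.343 − 0.167 − 0.139 − 0.113 − 0.195 − 0.142 − 0.169 + 0.061 + 0.062 + 0.034 + 0.065 − 0.012 = 0.916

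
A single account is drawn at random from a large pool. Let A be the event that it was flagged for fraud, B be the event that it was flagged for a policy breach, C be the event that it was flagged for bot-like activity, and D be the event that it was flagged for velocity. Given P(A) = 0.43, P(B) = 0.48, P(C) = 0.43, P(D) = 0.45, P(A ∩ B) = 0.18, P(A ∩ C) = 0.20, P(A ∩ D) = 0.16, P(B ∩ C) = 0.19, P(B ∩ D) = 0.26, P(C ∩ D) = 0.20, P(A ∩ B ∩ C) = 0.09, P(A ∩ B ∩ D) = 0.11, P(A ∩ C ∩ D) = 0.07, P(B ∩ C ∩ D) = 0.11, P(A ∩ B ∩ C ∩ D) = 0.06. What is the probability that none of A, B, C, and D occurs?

Inclusion–exclusion gives
P(A ∪ B ∪ C ∪ D) = 0.43 + 0.48 + 0.43 + 0.45 − 0.18 − 0.20 − 0.16 − 0.19 − 0.26 − 0.20 + 0.09 + 0.11 + 0.07 + 0.11 − 0.06 = 0.92
P(none) = 1 − 0.92 = 0.08

0.08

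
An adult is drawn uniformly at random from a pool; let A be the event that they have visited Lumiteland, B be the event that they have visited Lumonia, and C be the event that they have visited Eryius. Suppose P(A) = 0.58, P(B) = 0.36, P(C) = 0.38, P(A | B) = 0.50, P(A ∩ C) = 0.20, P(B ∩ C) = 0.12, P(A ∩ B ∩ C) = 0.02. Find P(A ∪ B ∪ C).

P(A ∩ B) = P(B)·P(A|B) = 0.36 × 0.50 = 0.18
P(A ∪ B ∪ C) = 0.58 + 0.36 + 0.38 − 0.18 − 0.20 − 0.12 + 0.02 = 0.84

0.84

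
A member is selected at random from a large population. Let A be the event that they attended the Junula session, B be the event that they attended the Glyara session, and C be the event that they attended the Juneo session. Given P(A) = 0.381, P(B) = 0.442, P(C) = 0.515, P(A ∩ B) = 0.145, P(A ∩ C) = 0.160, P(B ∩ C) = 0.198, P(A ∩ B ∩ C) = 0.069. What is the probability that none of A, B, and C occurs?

0.096

By inclusion-exclusion,
P(A ∪ B ∪ C) = 0.381 + 0.442 + 0.515 − 0.145 − 0.160 − 0.198 + 0.069 = 0.904
P(none) = 1 − 0.904 = 0.096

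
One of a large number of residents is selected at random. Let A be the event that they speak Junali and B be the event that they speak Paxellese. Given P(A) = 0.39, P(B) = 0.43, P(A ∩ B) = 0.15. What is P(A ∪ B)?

0.67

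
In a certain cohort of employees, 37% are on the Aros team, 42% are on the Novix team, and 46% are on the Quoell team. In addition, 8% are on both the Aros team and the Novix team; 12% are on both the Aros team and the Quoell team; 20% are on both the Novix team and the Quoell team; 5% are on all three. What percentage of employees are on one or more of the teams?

90%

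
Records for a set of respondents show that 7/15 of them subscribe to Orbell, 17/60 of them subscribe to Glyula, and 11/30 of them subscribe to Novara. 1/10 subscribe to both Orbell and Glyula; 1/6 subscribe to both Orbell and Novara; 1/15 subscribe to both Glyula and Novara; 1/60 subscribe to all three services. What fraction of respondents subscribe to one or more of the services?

4/5

By inclusion–exclusion:
P(at least one) = 7/15 + 17/60 + 11/30 − 1/10 − 1/6 − 1/15 + 1/60 = 4/5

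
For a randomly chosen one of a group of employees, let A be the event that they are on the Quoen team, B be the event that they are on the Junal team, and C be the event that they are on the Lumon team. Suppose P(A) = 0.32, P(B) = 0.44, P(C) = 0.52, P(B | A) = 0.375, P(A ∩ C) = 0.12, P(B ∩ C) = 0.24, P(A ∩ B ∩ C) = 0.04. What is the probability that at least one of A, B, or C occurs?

0.84

P(A ∩ B) = P(A)·P(B|A) = 0.32 × 0.375 = 0.12
P(A ∪ B ∪ C) = 0.32 + 0.44 + 0.52 − 0.12 − 0.12 − 0.24 + 0.04 = 0.84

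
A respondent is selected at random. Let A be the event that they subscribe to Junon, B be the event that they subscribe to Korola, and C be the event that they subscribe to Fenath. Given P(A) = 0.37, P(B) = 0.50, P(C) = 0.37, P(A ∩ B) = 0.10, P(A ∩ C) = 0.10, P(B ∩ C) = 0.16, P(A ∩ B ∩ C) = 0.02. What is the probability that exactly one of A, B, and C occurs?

Using the inclusion–exclusion count for exactly one event:
P(exactly one) = 0.37 + 0.50 + 0.37 − 2·0.10 − 2·0.10 − 2·0.16 + 3·0.02 = 0.58

0.58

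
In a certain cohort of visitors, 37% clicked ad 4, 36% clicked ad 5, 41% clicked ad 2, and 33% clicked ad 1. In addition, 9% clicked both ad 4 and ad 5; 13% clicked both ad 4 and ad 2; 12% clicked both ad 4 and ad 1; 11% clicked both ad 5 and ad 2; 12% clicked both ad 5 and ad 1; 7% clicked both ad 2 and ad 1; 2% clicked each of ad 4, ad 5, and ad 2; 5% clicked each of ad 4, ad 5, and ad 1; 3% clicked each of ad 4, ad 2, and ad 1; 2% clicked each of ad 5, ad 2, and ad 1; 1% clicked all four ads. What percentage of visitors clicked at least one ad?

94%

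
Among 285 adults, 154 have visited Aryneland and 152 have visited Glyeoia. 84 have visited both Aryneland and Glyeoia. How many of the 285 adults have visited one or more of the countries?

222

By inclusion-exclusion,
|at least one| = 154 + 152 − 84 = 222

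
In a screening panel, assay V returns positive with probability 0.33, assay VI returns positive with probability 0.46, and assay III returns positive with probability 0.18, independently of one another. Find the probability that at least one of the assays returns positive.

P(none) = (1 − 0.33) × (1 − 0.46) × (1 − 0.18) = 0.67 × 0.54 × 0.82 = 0.296676
P(at least one) = 1 − 0.296676 = 0.703324

0.703324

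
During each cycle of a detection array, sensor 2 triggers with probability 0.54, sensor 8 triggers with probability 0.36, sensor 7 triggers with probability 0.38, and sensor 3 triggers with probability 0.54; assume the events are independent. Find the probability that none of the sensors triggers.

0.08396288

P(none) = (1 − 0.54) × (1 − 0.36) × (1 − 0.38) × (1 − 0.54) = 0.46 × 0.64 × 0.62 × 0.46 = 0.08396288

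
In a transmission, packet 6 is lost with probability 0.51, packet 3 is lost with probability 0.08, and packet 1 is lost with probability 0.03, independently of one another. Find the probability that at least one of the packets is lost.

0.562724

Independence gives P(none) = ∏(1 − pᵢ).
P(none) = (1 − 0.51) × (1 − 0.08) × (1 − 0.03) = 0.49 × 0.92 × 0.97 = 0.437276
P(at least one) = 1 − 0.437276 = 0.562724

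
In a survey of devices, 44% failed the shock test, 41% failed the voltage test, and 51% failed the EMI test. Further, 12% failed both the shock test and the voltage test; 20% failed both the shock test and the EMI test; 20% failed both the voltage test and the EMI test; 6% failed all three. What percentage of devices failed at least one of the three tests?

90%

P(union) = 44 + 41 + 51 − 12 − 20 − 20 + 6 = 90%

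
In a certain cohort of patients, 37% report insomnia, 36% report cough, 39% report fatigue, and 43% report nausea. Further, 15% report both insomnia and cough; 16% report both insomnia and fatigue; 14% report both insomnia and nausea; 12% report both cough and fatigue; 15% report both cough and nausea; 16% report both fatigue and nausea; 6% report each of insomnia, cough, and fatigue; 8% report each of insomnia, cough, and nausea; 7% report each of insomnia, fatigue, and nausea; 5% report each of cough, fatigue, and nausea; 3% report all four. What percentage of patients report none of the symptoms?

10%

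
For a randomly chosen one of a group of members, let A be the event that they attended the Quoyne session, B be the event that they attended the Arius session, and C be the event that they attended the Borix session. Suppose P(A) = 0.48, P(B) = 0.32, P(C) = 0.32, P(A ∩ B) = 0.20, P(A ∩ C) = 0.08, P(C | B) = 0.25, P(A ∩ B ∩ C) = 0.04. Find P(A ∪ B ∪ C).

0.80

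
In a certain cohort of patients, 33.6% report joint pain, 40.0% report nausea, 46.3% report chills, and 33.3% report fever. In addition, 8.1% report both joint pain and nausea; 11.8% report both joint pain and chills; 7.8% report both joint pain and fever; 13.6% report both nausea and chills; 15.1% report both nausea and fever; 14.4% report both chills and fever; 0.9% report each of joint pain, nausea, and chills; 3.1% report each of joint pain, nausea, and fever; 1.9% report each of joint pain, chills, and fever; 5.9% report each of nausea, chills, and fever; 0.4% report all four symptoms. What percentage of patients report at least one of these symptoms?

93.8%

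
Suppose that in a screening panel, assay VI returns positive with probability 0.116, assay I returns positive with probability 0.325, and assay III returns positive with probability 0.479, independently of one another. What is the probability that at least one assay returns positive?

0.6891193

P(none) = (1 − 0.116) × (1 − 0.325) × (1 − 0.479) = 0.884 × 0.675 × 0.521 = 0.3108807
P(at least one) = 1 − 0.3108807 = 0.6891193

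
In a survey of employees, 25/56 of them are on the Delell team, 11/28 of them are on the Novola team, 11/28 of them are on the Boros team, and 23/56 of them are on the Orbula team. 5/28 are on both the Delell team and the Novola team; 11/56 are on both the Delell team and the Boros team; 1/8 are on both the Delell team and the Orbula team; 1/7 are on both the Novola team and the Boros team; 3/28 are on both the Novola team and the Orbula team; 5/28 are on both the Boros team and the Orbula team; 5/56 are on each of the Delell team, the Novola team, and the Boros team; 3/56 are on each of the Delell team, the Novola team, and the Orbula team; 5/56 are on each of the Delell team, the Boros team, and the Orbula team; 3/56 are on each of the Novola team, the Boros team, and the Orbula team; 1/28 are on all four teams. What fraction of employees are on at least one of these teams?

By inclusion–exclusion:
P(union) = 25/56 + 11/28 + 11/28 + 23/56 − 5/28 − 11/56 − 1/8 − 1/7 − 3/28 − 5/28 + 5/56 + 3/56 + 5/56 + 3/56 − 1/28 = 27/28

27/28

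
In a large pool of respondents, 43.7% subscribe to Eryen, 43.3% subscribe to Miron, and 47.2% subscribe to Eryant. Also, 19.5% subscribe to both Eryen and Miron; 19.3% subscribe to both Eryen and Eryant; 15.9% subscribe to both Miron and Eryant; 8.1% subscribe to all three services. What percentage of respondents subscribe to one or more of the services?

By inclusion-exclusion,
P(≥1) = 43.7 + 43.3 + 47.2 − 19.5 − 19.3 − 15.9 + 8.1 = 87.6%

87.6%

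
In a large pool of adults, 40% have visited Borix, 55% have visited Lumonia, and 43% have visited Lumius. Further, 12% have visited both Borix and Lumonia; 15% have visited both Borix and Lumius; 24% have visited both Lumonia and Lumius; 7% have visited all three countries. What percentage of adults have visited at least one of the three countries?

94%

By inclusion–exclusion:
P(at least one) = 40 + 55 + 43 − 12 − 15 − 24 + 7 = 94%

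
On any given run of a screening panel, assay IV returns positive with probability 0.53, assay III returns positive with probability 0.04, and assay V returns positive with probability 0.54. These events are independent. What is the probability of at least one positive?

Since the events are independent, P(none) is the product of the individual non-occurrence probabilities.
P(none) = (1 − 0.53) × (1 − 0.04) × (1 − 0.54) = 0.47 × 0.96 × 0.46 = 0.207552
P(at least one) = 1 − 0.207552 = 0.792448

0.792448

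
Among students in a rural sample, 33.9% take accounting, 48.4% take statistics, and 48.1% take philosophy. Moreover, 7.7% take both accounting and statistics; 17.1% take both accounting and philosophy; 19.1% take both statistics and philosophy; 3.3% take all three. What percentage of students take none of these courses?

P(at least one) = 33.9 + 48.4 + 48.1 − 7.7 − 17.1 − 19.1 + 3.3 = 89.8%
P(none) = 100% − 89.8% = 10.2%

10.2%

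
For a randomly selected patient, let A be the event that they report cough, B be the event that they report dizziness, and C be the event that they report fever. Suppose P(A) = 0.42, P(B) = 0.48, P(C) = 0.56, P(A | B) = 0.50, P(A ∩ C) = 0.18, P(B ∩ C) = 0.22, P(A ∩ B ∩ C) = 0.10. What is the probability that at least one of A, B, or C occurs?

P(A ∩ B) = P(B)·P(A|B) = 0.48 × 0.50 = 0.24
Apply inclusion-exclusion:
P(A ∪ B ∪ C) = 0.42 + 0.48 + 0.56 − 0.24 − 0.18 − 0.22 + 0.10 = 0.92

0.92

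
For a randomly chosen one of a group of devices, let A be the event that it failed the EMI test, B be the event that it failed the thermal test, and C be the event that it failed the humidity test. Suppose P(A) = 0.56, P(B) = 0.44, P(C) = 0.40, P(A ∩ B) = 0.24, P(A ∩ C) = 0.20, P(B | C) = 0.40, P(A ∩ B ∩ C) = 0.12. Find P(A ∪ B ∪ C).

0.92

P(B ∩ C) = P(C)·P(B|C) = 0.40 × 0.40 = 0.16
P(A ∪ B ∪ C) = 0.56 + 0.44 + 0.40 − 0.24 − 0.20 − 0.16 + 0.12 = 0.92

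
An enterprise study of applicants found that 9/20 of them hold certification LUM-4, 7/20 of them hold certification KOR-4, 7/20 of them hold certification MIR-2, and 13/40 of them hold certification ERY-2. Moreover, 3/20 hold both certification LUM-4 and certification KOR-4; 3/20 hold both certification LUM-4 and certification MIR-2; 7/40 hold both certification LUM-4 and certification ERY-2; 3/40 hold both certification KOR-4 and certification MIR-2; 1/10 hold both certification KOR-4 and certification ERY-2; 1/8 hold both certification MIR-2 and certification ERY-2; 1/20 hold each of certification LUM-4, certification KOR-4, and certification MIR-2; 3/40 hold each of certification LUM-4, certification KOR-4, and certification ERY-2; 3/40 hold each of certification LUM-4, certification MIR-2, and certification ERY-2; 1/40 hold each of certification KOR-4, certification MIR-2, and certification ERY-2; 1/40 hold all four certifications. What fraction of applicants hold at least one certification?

P(at least one) = 9/20 + 7/20 + 7/20 + 13/40 − 3/20 − 3/20 − 7/40 − 3/40 − 1/10 − 1/8 + 1/20 + 3/40 + 3/40 + 1/40 − 1/40 = 9/10

9/10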